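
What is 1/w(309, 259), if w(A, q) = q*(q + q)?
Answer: 1/134162 ≈ 7.4537e-6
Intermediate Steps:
w(A, q) = 2*q**2 (w(A, q) = q*(2*q) = 2*q**2)
1/w(309, 259) = 1/(2*259**2) = 1/(2*67081) = 1/134162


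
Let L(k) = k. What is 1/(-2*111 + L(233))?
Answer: 1/11 ≈ 0.090909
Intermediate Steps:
1/(-2*111 + L(233)) = 1/(-2*111 + 233) = 1/(-222 + 233) = 1/11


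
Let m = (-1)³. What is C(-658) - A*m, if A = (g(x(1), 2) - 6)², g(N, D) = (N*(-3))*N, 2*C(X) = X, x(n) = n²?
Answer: -248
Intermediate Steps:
C(X) = X/2
g(N, D) = -3*N² (g(N, D) = (-3*N)*N = -3*N²)
m = -1
A = 81 (A = (-3*(1²)² - 6)² = (-3*1² - 6)² = (-3*1 - 6)² = (-3 - 6)² = (-9)² = 81)
C(-658) - A*m = (½)*(-658) - 81*(-1) = -329 - 1*(-81) = -329 + 81 = -248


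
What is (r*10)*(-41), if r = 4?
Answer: -1640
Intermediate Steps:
(r*10)*(-41) = (4*10)*(-41) = 40*(-41) = -1640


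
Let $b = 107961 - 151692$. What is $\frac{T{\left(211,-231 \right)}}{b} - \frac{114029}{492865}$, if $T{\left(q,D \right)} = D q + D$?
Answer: $\frac{6383327527}{7184493105} \approx 0.88849$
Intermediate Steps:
$b = -43731$ ($b = 107961 - 151692 = -43731$)
$T{\left(q,D \right)} = D + D q$
$\frac{T{\left(211,-231 \right)}}{b} - \frac{114029}{492865} = \frac{\left(-231\right) \left(1 + 211\right)}{-43731} - \frac{114029}{492865} = \left(-231\right) 212 \left(- \frac{1}{43731}\right) - \frac{114029}{492865} = \left(-48972\right) \left(- \frac{1}{43731}\right) - \frac{114029}{492865} = \frac{16324}{14577} - \frac{114029}{492865} = \frac{6383327527}{7184493105}$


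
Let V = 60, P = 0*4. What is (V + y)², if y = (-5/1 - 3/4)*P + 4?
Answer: 4096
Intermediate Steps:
P = 0
y = 4 (y = (-5/1 - 3/4)*0 + 4 = (-5*1 - 3*¼)*0 + 4 = (-5 - ¾)*0 + 4 = -23/4*0 + 4 = 0 + 4 = 4)
(V + y)² = (60 + 4)² = 64² = 4096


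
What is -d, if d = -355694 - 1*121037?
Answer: 476731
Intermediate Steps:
d = -476731 (d = -355694 - 121037 = -476731)
-d = -1*(-476731) = 476731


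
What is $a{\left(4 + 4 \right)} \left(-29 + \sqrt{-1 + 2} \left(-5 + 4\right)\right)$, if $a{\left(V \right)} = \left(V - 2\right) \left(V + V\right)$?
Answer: $-2880$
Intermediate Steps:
$a{\left(V \right)} = 2 V \left(-2 + V\right)$ ($a{\left(V \right)} = \left(-2 + V\right) 2 V = 2 V \left(-2 + V\right)$)
$a{\left(4 + 4 \right)} \left(-29 + \sqrt{-1 + 2} \left(-5 + 4\right)\right) = 2 \left(4 + 4\right) \left(-2 + \left(4 + 4\right)\right) \left(-29 + \sqrt{-1 + 2} \left(-5 + 4\right)\right) = 2 \cdot 8 \left(-2 + 8\right) \left(-29 + \sqrt{1} \left(-1\right)\right) = 2 \cdot 8 \cdot 6 \left(-29 + 1 \left(-1\right)\right) = 96 \left(-29 - 1\right) = 96 \left(-30\right) = -2880$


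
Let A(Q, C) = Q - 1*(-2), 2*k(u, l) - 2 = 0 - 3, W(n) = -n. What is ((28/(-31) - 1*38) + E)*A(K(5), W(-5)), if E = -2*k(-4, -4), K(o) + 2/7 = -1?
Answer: -5875/217 ≈ -27.074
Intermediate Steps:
K(o) = -9/7 (K(o) = -2/7 - 1 = -9/7)
k(u, l) = -½ (k(u, l) = 1 + (0 - 3)/2 = 1 + (½)*(-3) = 1 - 3/2 = -½)
E = 1 (E = -2*(-½) = 1)
A(Q, C) = 2 + Q (A(Q, C) = Q + 2 = 2 + Q)
((28/(-31) - 1*38) + E)*A(K(5), W(-5)) = ((28/(-31) - 1*38) + 1)*(2 - 9/7) = ((28*(-1/31) - 38) + 1)*(5/7) = ((-28/31 - 38) + 1)*(5/7) = (-1206/31 + 1)*(5/7) = -1175/31*5/7 = -5875/217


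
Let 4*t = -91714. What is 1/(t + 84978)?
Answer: 2/124099 ≈ 1.6116e-5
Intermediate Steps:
t = -45857/2 (t = (1/4)*(-91714) = -45857/2 ≈ -22929.)
1/(t + 84978) = 1/(-45857/2 + 84978) = 1/(124099/2) = 2/124099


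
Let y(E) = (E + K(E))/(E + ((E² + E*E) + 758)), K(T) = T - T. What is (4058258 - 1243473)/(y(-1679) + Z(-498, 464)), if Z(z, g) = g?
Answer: 3173479245077/523128205 ≈ 6066.4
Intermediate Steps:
K(T) = 0
y(E) = E/(758 + E + 2*E²) (y(E) = (E + 0)/(E + ((E² + E*E) + 758)) = E/(E + ((E² + E²) + 758)) = E/(E + (2*E² + 758)) = E/(E + (758 + 2*E²)) = E/(758 + E + 2*E²))
(4058258 - 1243473)/(y(-1679) + Z(-498, 464)) = (4058258 - 1243473)/(-1679/(758 - 1679 + 2*(-1679)²) + 464) = 2814785/(-1679/(758 - 1679 + 2*2819041) + 464) = 2814785/(-1679/(758 - 1679 + 5638082) + 464) = 2814785/(-1679/5637161 + 464) = 2814785/(2615641025/5637161) = 2814785*(5637161/2615641025) = 3173479245077/523128205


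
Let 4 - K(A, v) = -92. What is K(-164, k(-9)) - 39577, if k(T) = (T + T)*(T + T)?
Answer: -39481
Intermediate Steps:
k(T) = 4*T**2 (k(T) = (2*T)*(2*T) = 4*T**2)
K(A, v) = 96 (K(A, v) = 4 - 1*(-92) = 4 + 92 = 96)
K(-164, k(-9)) - 39577 = 96 - 39577 = -39481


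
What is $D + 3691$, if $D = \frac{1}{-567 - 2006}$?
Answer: $\frac{9496942}{2573} \approx 3691.0$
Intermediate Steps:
$D = - \frac{1}{2573}$ ($D = \frac{1}{-2573} = - \frac{1}{2573} \approx -0.00038865$)
$D + 3691 = - \frac{1}{2573} + 3691 = \frac{9496942}{2573}$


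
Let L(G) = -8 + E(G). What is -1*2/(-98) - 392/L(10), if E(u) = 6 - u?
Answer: 4805/147 ≈ 32.687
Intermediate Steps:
L(G) = -2 - G (L(G) = -8 + (6 - G) = -2 - G)
-1*2/(-98) - 392/L(10) = -1*2/(-98) - 392/(-2 - 1*10) = -2*(-1/98) - 392/(-2 - 10) = 1/49 - 392/(-12) = 1/49 - 392*(-1/12) = 1/49 + 98/3 = 4805/147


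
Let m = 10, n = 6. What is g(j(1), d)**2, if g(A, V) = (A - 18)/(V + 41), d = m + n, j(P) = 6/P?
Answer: 16/361 ≈ 0.044321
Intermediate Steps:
d = 16 (d = 10 + 6 = 16)
g(A, V) = (-18 + A)/(41 + V)
g(j(1), d)**2 = ((-18 + 6/1)/(41 + 16))**2 = ((-18 + 6*1)/57)**2 = ((-18 + 6)/57)**2 = ((1/57)*(-12))**2 = (-4/19)**2 = 16/361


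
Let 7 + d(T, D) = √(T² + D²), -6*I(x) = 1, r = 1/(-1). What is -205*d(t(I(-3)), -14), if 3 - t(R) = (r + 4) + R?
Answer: 1435 - 205*√7057/6 ≈ -1435.2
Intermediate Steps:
r = -1
I(x) = -⅙ (I(x) = -⅙*1 = -⅙)
t(R) = -R (t(R) = 3 - ((-1 + 4) + R) = 3 - (3 + R) = 3 + (-3 - R) = -R)
d(T, D) = -7 + √(D² + T²) (d(T, D) = -7 + √(T² + D²) = -7 + √(D² + T²))
-205*d(t(I(-3)), -14) = -205*(-7 + √((-14)² + (-1*(-⅙))²)) = -205*(-7 + √(196 + (⅙)²)) = -205*(-7 + √(196 + 1/36)) = -205*(-7 + √(7057/36)) = -205*(-7 + √7057/6) = 1435 - 205*√7057/6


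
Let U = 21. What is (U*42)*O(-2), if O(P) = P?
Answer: -1764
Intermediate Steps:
(U*42)*O(-2) = (21*42)*(-2) = 882*(-2) = -1764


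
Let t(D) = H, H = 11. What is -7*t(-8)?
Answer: -77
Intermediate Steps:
t(D) = 11
-7*t(-8) = -7*11 = -77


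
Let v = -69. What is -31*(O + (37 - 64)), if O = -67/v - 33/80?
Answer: 4524667/5520 ≈ 819.69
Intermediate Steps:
O = 3083/5520 (O = -67/(-69) - 33/80 = -67*(-1/69) - 33*1/80 = 67/69 - 33/80 = 3083/5520 ≈ 0.55851)
-31*(O + (37 - 64)) = -31*(3083/5520 + (37 - 64)) = -31*(3083/5520 - 27) = -31*(-145957/5520) = 4524667/5520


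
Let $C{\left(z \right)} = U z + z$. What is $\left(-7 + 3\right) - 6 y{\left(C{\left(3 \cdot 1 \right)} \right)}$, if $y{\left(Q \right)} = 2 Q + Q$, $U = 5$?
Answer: $-328$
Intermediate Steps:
$C{\left(z \right)} = 6 z$ ($C{\left(z \right)} = 5 z + z = 6 z$)
$y{\left(Q \right)} = 3 Q$
$\left(-7 + 3\right) - 6 y{\left(C{\left(3 \cdot 1 \right)} \right)} = \left(-7 + 3\right) - 6 \cdot 3 \cdot 6 \cdot 3 \cdot 1 = -4 - 6 \cdot 3 \cdot 6 \cdot 3 = -4 - 6 \cdot 3 \cdot 18 = -4 - 324 = -328$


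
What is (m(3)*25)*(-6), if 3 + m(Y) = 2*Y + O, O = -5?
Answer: 300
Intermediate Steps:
m(Y) = -8 + 2*Y (m(Y) = -3 + (2*Y - 5) = -3 + (-5 + 2*Y) = -8 + 2*Y)
(m(3)*25)*(-6) = ((-8 + 2*3)*25)*(-6) = ((-8 + 6)*25)*(-6) = -2*25*(-6) = -50*(-6) = 300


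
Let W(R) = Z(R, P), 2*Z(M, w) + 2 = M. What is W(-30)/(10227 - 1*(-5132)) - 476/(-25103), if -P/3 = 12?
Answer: 6909236/385556977 ≈ 0.017920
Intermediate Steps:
P = -36 (P = -3*12 = -36)
Z(M, w) = -1 + M/2
W(R) = -1 + R/2
W(-30)/(10227 - 1*(-5132)) - 476/(-25103) = (-1 + (½)*(-30))/(10227 - 1*(-5132)) - 476/(-25103) = (-1 - 15)/(10227 + 5132) - 476*(-1/25103) = -16/15359 + 476/25103 = 6909236/385556977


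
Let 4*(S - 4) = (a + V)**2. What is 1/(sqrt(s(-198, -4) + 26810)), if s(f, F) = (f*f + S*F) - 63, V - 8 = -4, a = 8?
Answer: sqrt(65791)/65791 ≈ 0.0038987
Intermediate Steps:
V = 4 (V = 8 - 4 = 4)
S = 40 (S = 4 + (8 + 4)**2/4 = 4 + (1/4)*12**2 = 4 + (1/4)*144 = 4 + 36 = 40)
s(f, F) = -63 + f**2 + 40*F (s(f, F) = (f*f + 40*F) - 63 = (f**2 + 40*F) - 63 = -63 + f**2 + 40*F)
1/(sqrt(s(-198, -4) + 26810)) = 1/(sqrt((-63 + (-198)**2 + 40*(-4)) + 26810)) = 1/(sqrt((-63 + 39204 - 160) + 26810)) = 1/(sqrt(38981 + 26810)) = 1/(sqrt(65791)) = sqrt(65791)/65791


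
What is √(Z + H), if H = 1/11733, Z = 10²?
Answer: √13766340633/11733 ≈ 10.000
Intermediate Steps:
Z = 100
H = 1/11733 ≈ 8.5230e-5
√(Z + H) = √(100 + 1/11733) = √(1173301/11733) = √13766340633/11733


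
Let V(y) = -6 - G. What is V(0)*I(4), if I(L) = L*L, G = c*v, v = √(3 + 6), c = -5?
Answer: 144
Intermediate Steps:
v = 3 (v = √9 = 3)
G = -15 (G = -5*3 = -15)
V(y) = 9 (V(y) = -6 - 1*(-15) = -6 + 15 = 9)
I(L) = L²
V(0)*I(4) = 9*4² = 9*16 = 144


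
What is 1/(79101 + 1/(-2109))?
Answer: 2109/166824008 ≈ 1.2642e-5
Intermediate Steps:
1/(79101 + 1/(-2109)) = 1/(79101 - 1/2109) = 1/(166824008/2109) = 2109/166824008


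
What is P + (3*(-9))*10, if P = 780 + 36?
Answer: 546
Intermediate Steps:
P = 816
P + (3*(-9))*10 = 816 + (3*(-9))*10 = 816 - 27*10 = 816 - 270 = 546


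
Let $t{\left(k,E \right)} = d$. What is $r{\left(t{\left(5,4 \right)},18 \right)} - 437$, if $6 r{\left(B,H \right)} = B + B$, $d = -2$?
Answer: $- \frac{1313}{3} \approx -437.67$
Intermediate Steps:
$t{\left(k,E \right)} = -2$
$r{\left(B,H \right)} = \frac{B}{3}$ ($r{\left(B,H \right)} = \frac{B + B}{6} = \frac{2 B}{6} = \frac{B}{3}$)
$r{\left(t{\left(5,4 \right)},18 \right)} - 437 = \frac{1}{3} \left(-2\right) - 437 = - \frac{2}{3} - 437 = - \frac{1313}{3}$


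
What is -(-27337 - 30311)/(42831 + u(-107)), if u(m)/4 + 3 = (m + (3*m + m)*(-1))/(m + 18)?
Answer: 1710224/1269869 ≈ 1.3468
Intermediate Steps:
u(m) = -12 - 12*m/(18 + m) (u(m) = -12 + 4*((m + (3*m + m)*(-1))/(m + 18)) = -12 + 4*((m + (4*m)*(-1))/(18 + m)) = -12 + 4*((m - 4*m)/(18 + m)) = -12 + 4*((-3*m)/(18 + m)) = -12 + 4*(-3*m/(18 + m)) = -12 - 12*m/(18 + m))
-(-27337 - 30311)/(42831 + u(-107)) = -(-27337 - 30311)/(42831 + 24*(-9 - 1*(-107))/(18 - 107)) = -(-57648)/(42831 + 24*(-9 + 107)/(-89)) = -(-57648)/(42831 + 24*(-1/89)*98) = -(-57648)/(42831 - 2352/89) = -(-57648)/3809607/89 = -(-57648)*89/3809607 = -1*(-1710224/1269869) = 1710224/1269869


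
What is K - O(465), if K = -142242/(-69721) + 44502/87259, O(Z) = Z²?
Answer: -1315450840571655/6083784739 ≈ -2.1622e+5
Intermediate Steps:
K = 15514618620/6083784739 (K = -142242*(-1/69721) + 44502*(1/87259) = 142242/69721 + 44502/87259 = 15514618620/6083784739 ≈ 2.5502)
K - O(465) = 15514618620/6083784739 - 1*465² = 15514618620/6083784739 - 1*216225 = 15514618620/6083784739 - 216225 = -1315450840571655/6083784739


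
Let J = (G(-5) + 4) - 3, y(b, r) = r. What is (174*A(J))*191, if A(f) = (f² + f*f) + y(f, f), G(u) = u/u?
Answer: 332340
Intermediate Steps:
G(u) = 1
J = 2 (J = (1 + 4) - 3 = 5 - 3 = 2)
A(f) = f + 2*f² (A(f) = (f² + f*f) + f = (f² + f²) + f = 2*f² + f = f + 2*f²)
(174*A(J))*191 = (174*(2*(1 + 2*2)))*191 = (174*(2*(1 + 4)))*191 = (174*(2*5))*191 = (174*10)*191 = 1740*191 = 332340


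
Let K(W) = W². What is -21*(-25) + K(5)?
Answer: 550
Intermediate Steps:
-21*(-25) + K(5) = -21*(-25) + 5² = 525 + 25 = 550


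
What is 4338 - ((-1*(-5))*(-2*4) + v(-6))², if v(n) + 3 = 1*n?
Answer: 1937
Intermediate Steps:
v(n) = -3 + n (v(n) = -3 + 1*n = -3 + n)
4338 - ((-1*(-5))*(-2*4) + v(-6))² = 4338 - ((-1*(-5))*(-2*4) + (-3 - 6))² = 4338 - (5*(-8) - 9)² = 4338 - (-40 - 9)² = 4338 - 1*(-49)² = 4338 - 1*2401 = 4338 - 2401 = 1937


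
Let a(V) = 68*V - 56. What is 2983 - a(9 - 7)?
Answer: 2903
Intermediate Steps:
a(V) = -56 + 68*V
2983 - a(9 - 7) = 2983 - (-56 + 68*(9 - 7)) = 2983 - (-56 + 68*2) = 2983 - (-56 + 136) = 2983 - 1*80 = 2983 - 80 = 2903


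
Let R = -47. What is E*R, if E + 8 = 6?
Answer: 94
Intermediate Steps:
E = -2 (E = -8 + 6 = -2)
E*R = -2*(-47) = 94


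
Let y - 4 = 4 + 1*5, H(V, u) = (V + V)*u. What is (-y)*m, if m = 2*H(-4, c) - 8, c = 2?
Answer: 520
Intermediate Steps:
H(V, u) = 2*V*u (H(V, u) = (2*V)*u = 2*V*u)
y = 13 (y = 4 + (4 + 1*5) = 4 + (4 + 5) = 4 + 9 = 13)
m = -40 (m = 2*(2*(-4)*2) - 8 = 2*(-16) - 8 = -32 - 8 = -40)
(-y)*m = -1*13*(-40) = -13*(-40) = 520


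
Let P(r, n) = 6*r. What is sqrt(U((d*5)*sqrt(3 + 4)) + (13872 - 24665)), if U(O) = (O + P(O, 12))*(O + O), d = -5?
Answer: 11*sqrt(417) ≈ 224.63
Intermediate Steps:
U(O) = 14*O**2 (U(O) = (O + 6*O)*(O + O) = (7*O)*(2*O) = 14*O**2)
sqrt(U((d*5)*sqrt(3 + 4)) + (13872 - 24665)) = sqrt(14*((-5*5)*sqrt(3 + 4))**2 + (13872 - 24665)) = sqrt(14*(-25*sqrt(7))**2 - 10793) = sqrt(14*4375 - 10793) = sqrt(61250 - 10793) = sqrt(50457) = 11*sqrt(417)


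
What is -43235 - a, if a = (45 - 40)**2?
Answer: -43260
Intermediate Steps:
a = 25 (a = 5**2 = 25)
-43235 - a = -43235 - 1*25 = -43235 - 25 = -43260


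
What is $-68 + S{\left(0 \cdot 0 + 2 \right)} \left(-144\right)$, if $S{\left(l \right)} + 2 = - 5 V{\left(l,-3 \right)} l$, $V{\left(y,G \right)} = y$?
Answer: $3100$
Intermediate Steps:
$S{\left(l \right)} = -2 - 5 l^{2}$ ($S{\left(l \right)} = -2 + - 5 l l = -2 - 5 l^{2}$)
$-68 + S{\left(0 \cdot 0 + 2 \right)} \left(-144\right) = -68 + \left(-2 - 5 \left(0 \cdot 0 + 2\right)^{2}\right) \left(-144\right) = -68 + \left(-2 - 5 \left(0 + 2\right)^{2}\right) \left(-144\right) = -68 + \left(-2 - 5 \cdot 2^{2}\right) \left(-144\right) = -68 + \left(-2 - 20\right) \left(-144\right) = -68 - -3168 = -68 + 3168 = 3100$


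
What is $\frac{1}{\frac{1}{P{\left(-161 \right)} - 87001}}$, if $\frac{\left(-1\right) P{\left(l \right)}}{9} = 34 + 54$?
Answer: $-87793$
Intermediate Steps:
$P{\left(l \right)} = -792$ ($P{\left(l \right)} = - 9 \left(34 + 54\right) = \left(-9\right) 88 = -792$)
$\frac{1}{\frac{1}{P{\left(-161 \right)} - 87001}} = \frac{1}{\frac{1}{-792 - 87001}} = \frac{1}{\frac{1}{-87793}} = \frac{1}{- \frac{1}{87793}} = -87793$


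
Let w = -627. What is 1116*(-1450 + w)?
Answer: -2317932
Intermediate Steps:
1116*(-1450 + w) = 1116*(-1450 - 627) = 1116*(-2077) = -2317932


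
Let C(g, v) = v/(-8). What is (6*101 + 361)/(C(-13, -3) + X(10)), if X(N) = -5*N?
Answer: -7736/397 ≈ -19.486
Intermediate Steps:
C(g, v) = -v/8 (C(g, v) = v*(-⅛) = -v/8)
(6*101 + 361)/(C(-13, -3) + X(10)) = (6*101 + 361)/(-⅛*(-3) - 5*10) = (606 + 361)/(3/8 - 50) = 967/(-397/8) = 967*(-8/397) = -7736/397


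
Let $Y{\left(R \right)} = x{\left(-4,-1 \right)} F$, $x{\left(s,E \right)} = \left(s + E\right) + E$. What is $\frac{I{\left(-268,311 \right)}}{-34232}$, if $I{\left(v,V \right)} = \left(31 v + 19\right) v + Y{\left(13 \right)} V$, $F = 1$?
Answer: $- \frac{1109793}{17116} \approx -64.839$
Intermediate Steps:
$x{\left(s,E \right)} = s + 2 E$ ($x{\left(s,E \right)} = \left(E + s\right) + E = s + 2 E$)
$Y{\left(R \right)} = -6$ ($Y{\left(R \right)} = \left(-4 + 2 \left(-1\right)\right) 1 = \left(-4 - 2\right) 1 = \left(-6\right) 1 = -6$)
$I{\left(v,V \right)} = - 6 V + v \left(19 + 31 v\right)$ ($I{\left(v,V \right)} = \left(31 v + 19\right) v - 6 V = \left(19 + 31 v\right) v - 6 V = v \left(19 + 31 v\right) - 6 V = - 6 V + v \left(19 + 31 v\right)$)
$\frac{I{\left(-268,311 \right)}}{-34232} = \frac{\left(-6\right) 311 + 19 \left(-268\right) + 31 \left(-268\right)^{2}}{-34232} = \left(-1866 - 5092 + 31 \cdot 71824\right) \left(- \frac{1}{34232}\right) = \left(-1866 - 5092 + 2226544\right) \left(- \frac{1}{34232}\right) = 2219586 \left(- \frac{1}{34232}\right) = - \frac{1109793}{17116}$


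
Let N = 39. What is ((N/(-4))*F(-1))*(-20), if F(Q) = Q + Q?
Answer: -390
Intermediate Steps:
F(Q) = 2*Q
((N/(-4))*F(-1))*(-20) = ((39/(-4))*(2*(-1)))*(-20) = ((39*(-¼))*(-2))*(-20) = -39/4*(-2)*(-20) = (39/2)*(-20) = -390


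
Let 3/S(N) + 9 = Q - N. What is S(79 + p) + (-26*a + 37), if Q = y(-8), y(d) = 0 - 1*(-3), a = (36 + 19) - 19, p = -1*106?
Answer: -6292/7 ≈ -898.86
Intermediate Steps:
p = -106
a = 36 (a = 55 - 19 = 36)
y(d) = 3 (y(d) = 0 + 3 = 3)
Q = 3
S(N) = 3/(-6 - N) (S(N) = 3/(-9 + (3 - N)) = 3/(-6 - N))
S(79 + p) + (-26*a + 37) = -3/(6 + (79 - 106)) + (-26*36 + 37) = -3/(6 - 27) + (-936 + 37) = -3/(-21) - 899 = -3*(-1/21) - 899 = ⅐ - 899 = -6292/7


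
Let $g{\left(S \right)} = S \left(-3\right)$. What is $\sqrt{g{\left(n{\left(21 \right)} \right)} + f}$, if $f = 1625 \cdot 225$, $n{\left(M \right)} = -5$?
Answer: $2 \sqrt{91410} \approx 604.68$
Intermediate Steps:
$f = 365625$
$g{\left(S \right)} = - 3 S$
$\sqrt{g{\left(n{\left(21 \right)} \right)} + f} = \sqrt{\left(-3\right) \left(-5\right) + 365625} = \sqrt{15 + 365625} = \sqrt{365640} = 2 \sqrt{91410}$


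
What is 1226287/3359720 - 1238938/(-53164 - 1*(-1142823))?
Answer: -2826250111227/3660949135480 ≈ -0.77200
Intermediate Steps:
1226287/3359720 - 1238938/(-53164 - 1*(-1142823)) = 1226287*(1/3359720) - 1238938/(-53164 + 1142823) = 1226287/3359720 - 1238938/1089659 = -2826250111227/3660949135480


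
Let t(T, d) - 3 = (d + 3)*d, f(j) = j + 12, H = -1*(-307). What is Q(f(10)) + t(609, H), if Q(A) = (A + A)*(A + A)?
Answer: 97109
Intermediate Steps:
H = 307
f(j) = 12 + j
t(T, d) = 3 + d*(3 + d) (t(T, d) = 3 + (d + 3)*d = 3 + (3 + d)*d = 3 + d*(3 + d))
Q(A) = 4*A² (Q(A) = (2*A)*(2*A) = 4*A²)
Q(f(10)) + t(609, H) = 4*(12 + 10)² + (3 + 307² + 3*307) = 4*22² + (3 + 94249 + 921) = 4*484 + 95173 = 1936 + 95173 = 97109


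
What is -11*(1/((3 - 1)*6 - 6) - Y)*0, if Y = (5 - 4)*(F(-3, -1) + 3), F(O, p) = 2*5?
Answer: 0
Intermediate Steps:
F(O, p) = 10
Y = 13 (Y = (5 - 4)*(10 + 3) = 1*13 = 13)
-11*(1/((3 - 1)*6 - 6) - Y)*0 = -11*(1/((3 - 1)*6 - 6) - 1*13)*0 = -11*(1/(2*6 - 6) - 13)*0 = -11*(1/(12 - 6) - 13)*0 = -11*(1/6 - 13)*0 = -11*(⅙ - 13)*0 = -11*(-77/6)*0 = (847/6)*0 = 0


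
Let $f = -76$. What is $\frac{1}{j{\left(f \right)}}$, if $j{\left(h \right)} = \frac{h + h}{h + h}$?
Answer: $1$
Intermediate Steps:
$j{\left(h \right)} = 1$ ($j{\left(h \right)} = \frac{2 h}{2 h} = 2 h \frac{1}{2 h} = 1$)
$\frac{1}{j{\left(f \right)}} = 1^{-1} = 1$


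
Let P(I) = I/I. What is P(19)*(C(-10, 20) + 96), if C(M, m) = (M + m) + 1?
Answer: 107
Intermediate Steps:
C(M, m) = 1 + M + m
P(I) = 1
P(19)*(C(-10, 20) + 96) = 1*((1 - 10 + 20) + 96) = 1*(11 + 96) = 1*107 = 107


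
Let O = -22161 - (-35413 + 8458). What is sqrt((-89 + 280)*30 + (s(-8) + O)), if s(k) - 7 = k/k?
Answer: 2*sqrt(2633) ≈ 102.63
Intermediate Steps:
s(k) = 8 (s(k) = 7 + k/k = 7 + 1 = 8)
O = 4794 (O = -22161 - 1*(-26955) = -22161 + 26955 = 4794)
sqrt((-89 + 280)*30 + (s(-8) + O)) = sqrt((-89 + 280)*30 + (8 + 4794)) = sqrt(191*30 + 4802) = sqrt(5730 + 4802) = sqrt(10532) = 2*sqrt(2633)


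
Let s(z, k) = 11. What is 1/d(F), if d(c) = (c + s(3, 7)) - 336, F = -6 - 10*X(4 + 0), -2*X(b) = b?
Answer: -1/311 ≈ -0.0032154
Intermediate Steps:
X(b) = -b/2
F = 14 (F = -6 - (-5)*(4 + 0) = -6 - (-5)*4 = -6 - 10*(-2) = -6 + 20 = 14)
d(c) = -325 + c (d(c) = (c + 11) - 336 = (11 + c) - 336 = -325 + c)
1/d(F) = 1/(-325 + 14) = 1/(-311) = -1/311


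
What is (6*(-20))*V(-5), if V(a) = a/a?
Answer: -120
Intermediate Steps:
V(a) = 1
(6*(-20))*V(-5) = (6*(-20))*1 = -120*1 = -120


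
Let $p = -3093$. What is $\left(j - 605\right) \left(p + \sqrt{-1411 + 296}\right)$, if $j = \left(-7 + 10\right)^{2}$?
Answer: $1843428 - 596 i \sqrt{1115} \approx 1.8434 \cdot 10^{6} - 19901.0 i$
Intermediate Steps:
$j = 9$ ($j = 3^{2} = 9$)
$\left(j - 605\right) \left(p + \sqrt{-1411 + 296}\right) = \left(9 - 605\right) \left(-3093 + \sqrt{-1411 + 296}\right) = - 596 \left(-3093 + \sqrt{-1115}\right) = - 596 \left(-3093 + i \sqrt{1115}\right) = 1843428 - 596 i \sqrt{1115}$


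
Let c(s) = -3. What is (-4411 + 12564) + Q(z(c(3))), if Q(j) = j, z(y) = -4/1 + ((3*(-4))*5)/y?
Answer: 8169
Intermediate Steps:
z(y) = -4 - 60/y (z(y) = -4*1 + (-12*5)/y = -4 - 60/y)
(-4411 + 12564) + Q(z(c(3))) = (-4411 + 12564) + (-4 - 60/(-3)) = 8153 + (-4 - 60*(-1/3)) = 8153 + (-4 + 20) = 8153 + 16 = 8169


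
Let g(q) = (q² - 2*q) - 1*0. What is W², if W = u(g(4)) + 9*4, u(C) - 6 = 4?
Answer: 2116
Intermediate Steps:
g(q) = q² - 2*q (g(q) = (q² - 2*q) + 0 = q² - 2*q)
u(C) = 10 (u(C) = 6 + 4 = 10)
W = 46 (W = 10 + 9*4 = 10 + 36 = 46)
W² = 46² = 2116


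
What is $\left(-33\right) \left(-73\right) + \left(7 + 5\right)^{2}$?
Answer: $2553$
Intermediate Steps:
$\left(-33\right) \left(-73\right) + \left(7 + 5\right)^{2} = 2409 + 12^{2} = 2409 + 144 = 2553$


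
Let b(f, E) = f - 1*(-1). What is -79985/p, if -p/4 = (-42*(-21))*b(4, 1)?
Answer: 15997/3528 ≈ 4.5343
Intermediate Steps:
b(f, E) = 1 + f (b(f, E) = f + 1 = 1 + f)
p = -17640 (p = -4*(-42*(-21))*(1 + 4) = -3528*5 = -4*4410 = -17640)
-79985/p = -79985/(-17640) = -79985*(-1/17640) = 15997/3528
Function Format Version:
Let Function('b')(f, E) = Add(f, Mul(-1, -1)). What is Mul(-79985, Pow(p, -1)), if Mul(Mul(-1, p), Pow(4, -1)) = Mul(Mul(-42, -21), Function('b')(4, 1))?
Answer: Rational(15997, 3528) ≈ 4.5343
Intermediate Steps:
Function('b')(f, E) = Add(1, f) (Function('b')(f, E) = Add(f, 1) = Add(1, f))
p = -17640 (p = Mul(-4, Mul(Mul(-42, -21), Add(1, 4))) = Mul(-4, Mul(882, 5)) = Mul(-4, 4410) = -17640)
Mul(-79985, Pow(p, -1)) = Mul(-79985, Pow(-17640, -1)) = Mul(-79985, Rational(-1, 17640)) = Rational(15997, 3528)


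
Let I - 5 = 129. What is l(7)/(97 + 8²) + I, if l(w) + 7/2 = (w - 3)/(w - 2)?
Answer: 215713/1610 ≈ 133.98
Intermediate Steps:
I = 134 (I = 5 + 129 = 134)
l(w) = -7/2 + (-3 + w)/(-2 + w) (l(w) = -7/2 + (w - 3)/(w - 2) = -7/2 + (-3 + w)/(-2 + w))
l(7)/(97 + 8²) + I = ((8 - 5*7)/(2*(-2 + 7)))/(97 + 8²) + 134 = ((½)*(8 - 35)/5)/(97 + 64) + 134 = ((½)*(⅕)*(-27))/161 + 134 = (1/161)*(-27/10) + 134 = -27/1610 + 134 = 215713/1610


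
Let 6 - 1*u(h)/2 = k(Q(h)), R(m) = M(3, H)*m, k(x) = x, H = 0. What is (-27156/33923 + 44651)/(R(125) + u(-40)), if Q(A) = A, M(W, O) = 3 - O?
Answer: 1514668717/15842041 ≈ 95.611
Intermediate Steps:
R(m) = 3*m (R(m) = (3 - 1*0)*m = (3 + 0)*m = 3*m)
u(h) = 12 - 2*h
(-27156/33923 + 44651)/(R(125) + u(-40)) = (-27156/33923 + 44651)/(3*125 + (12 - 2*(-40))) = (-27156*1/33923 + 44651)/(375 + (12 + 80)) = (-27156/33923 + 44651)/(375 + 92) = (1514668717/33923)/467 = (1514668717/33923)*(1/467) = 1514668717/15842041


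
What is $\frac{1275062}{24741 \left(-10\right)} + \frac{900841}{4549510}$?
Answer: $- \frac{557803024781}{112559426910} \approx -4.9556$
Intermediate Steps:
$\frac{1275062}{24741 \left(-10\right)} + \frac{900841}{4549510} = \frac{1275062}{-247410} + 900841 \cdot \frac{1}{4549510} = 1275062 \left(- \frac{1}{247410}\right) + \frac{900841}{4549510} = - \frac{637531}{123705} + \frac{900841}{4549510} = - \frac{557803024781}{112559426910}$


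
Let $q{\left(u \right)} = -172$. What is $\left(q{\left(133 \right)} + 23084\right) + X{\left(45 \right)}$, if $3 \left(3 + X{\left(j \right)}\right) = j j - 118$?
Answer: $\frac{70634}{3} \approx 23545.0$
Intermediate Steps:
$X{\left(j \right)} = - \frac{127}{3} + \frac{j^{2}}{3}$ ($X{\left(j \right)} = -3 + \frac{j j - 118}{3} = -3 + \frac{j^{2} - 118}{3} = -3 + \frac{-118 + j^{2}}{3} = -3 + \left(- \frac{118}{3} + \frac{j^{2}}{3}\right) = - \frac{127}{3} + \frac{j^{2}}{3}$)
$\left(q{\left(133 \right)} + 23084\right) + X{\left(45 \right)} = \left(-172 + 23084\right) - \left(\frac{127}{3} - \frac{45^{2}}{3}\right) = 22912 + \left(- \frac{127}{3} + \frac{1}{3} \cdot 2025\right) = 22912 + \left(- \frac{127}{3} + 675\right) = 22912 + \frac{1898}{3} = \frac{70634}{3}$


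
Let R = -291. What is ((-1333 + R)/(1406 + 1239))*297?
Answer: -482328/2645 ≈ -182.35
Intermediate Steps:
((-1333 + R)/(1406 + 1239))*297 = ((-1333 - 291)/(1406 + 1239))*297 = -1624/2645*297 = -482328/2645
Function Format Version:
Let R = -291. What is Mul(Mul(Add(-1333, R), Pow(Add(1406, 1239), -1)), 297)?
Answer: Rational(-482328, 2645) ≈ -182.35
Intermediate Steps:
Mul(Mul(Add(-1333, R), Pow(Add(1406, 1239), -1)), 297) = Mul(Mul(Add(-1333, -291), Pow(Add(1406, 1239), -1)), 297) = Mul(Mul(-1624, Pow(2645, -1)), 297) = Mul(Mul(-1624, Rational(1, 2645)), 297) = Mul(Rational(-1624, 2645), 297) = Rational(-482328, 2645)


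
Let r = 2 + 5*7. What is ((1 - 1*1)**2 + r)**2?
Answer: 1369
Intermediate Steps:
r = 37 (r = 2 + 35 = 37)
((1 - 1*1)**2 + r)**2 = ((1 - 1*1)**2 + 37)**2 = ((1 - 1)**2 + 37)**2 = (0**2 + 37)**2 = (0 + 37)**2 = 37**2 = 1369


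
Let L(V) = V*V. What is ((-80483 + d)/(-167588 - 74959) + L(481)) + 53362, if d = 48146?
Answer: 23019580606/80849 ≈ 2.8472e+5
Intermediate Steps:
L(V) = V²
((-80483 + d)/(-167588 - 74959) + L(481)) + 53362 = ((-80483 + 48146)/(-167588 - 74959) + 481²) + 53362 = (-32337/(-242547) + 231361) + 53362 = (-32337*(-1/242547) + 231361) + 53362 = (10779/80849 + 231361) + 53362 = 18705316268/80849 + 53362 = 23019580606/80849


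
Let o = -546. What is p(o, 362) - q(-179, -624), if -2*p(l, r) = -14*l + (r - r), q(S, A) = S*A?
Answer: -115518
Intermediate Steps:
q(S, A) = A*S
p(l, r) = 7*l (p(l, r) = -(-14*l + (r - r))/2 = -(-14*l + 0)/2 = -(-7)*l = 7*l)
p(o, 362) - q(-179, -624) = 7*(-546) - (-624)*(-179) = -3822 - 1*111696 = -3822 - 111696 = -115518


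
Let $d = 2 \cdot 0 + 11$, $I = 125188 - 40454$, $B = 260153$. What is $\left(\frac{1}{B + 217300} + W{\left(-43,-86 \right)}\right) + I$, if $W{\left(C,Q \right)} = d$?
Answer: $\frac{40461754486}{477453} \approx 84745.0$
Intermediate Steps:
$I = 84734$
$d = 11$ ($d = 0 + 11 = 11$)
$W{\left(C,Q \right)} = 11$
$\left(\frac{1}{B + 217300} + W{\left(-43,-86 \right)}\right) + I = \left(\frac{1}{260153 + 217300} + 11\right) + 84734 = \left(\frac{1}{477453} + 11\right) + 84734 = \frac{5251984}{477453} + 84734 = \frac{40461754486}{477453}$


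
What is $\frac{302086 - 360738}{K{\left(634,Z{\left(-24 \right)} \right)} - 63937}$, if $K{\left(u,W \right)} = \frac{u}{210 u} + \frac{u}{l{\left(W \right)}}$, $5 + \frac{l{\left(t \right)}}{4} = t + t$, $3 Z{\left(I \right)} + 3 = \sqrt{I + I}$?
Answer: $\frac{2181439881535530}{2378591130211111} - \frac{204984341100 i \sqrt{3}}{2378591130211111} \approx 0.91711 - 0.00014927 i$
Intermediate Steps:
$Z{\left(I \right)} = -1 + \frac{\sqrt{2} \sqrt{I}}{3}$ ($Z{\left(I \right)} = -1 + \frac{\sqrt{I + I}}{3} = -1 + \frac{\sqrt{2 I}}{3} = -1 + \frac{\sqrt{2} \sqrt{I}}{3}$)
$l{\left(t \right)} = -20 + 8 t$ ($l{\left(t \right)} = -20 + 4 \left(t + t\right) = -20 + 4 \cdot 2 t = -20 + 8 t$)
$K{\left(u,W \right)} = \frac{1}{210} + \frac{u}{-20 + 8 W}$ ($K{\left(u,W \right)} = \frac{u}{210 u} + \frac{u}{-20 + 8 W} = u \frac{1}{210 u} + \frac{u}{-20 + 8 W} = \frac{1}{210} + \frac{u}{-20 + 8 W}$)
$\frac{302086 - 360738}{K{\left(634,Z{\left(-24 \right)} \right)} - 63937} = \frac{302086 - 360738}{\frac{-10 + 4 \left(-1 + \frac{\sqrt{2} \sqrt{-24}}{3}\right) + 105 \cdot 634}{420 \left(-5 + 2 \left(-1 + \frac{\sqrt{2} \sqrt{-24}}{3}\right)\right)} - 63937} = - \frac{58652}{\frac{-10 + 4 \left(-1 + \frac{\sqrt{2} \cdot 2 i \sqrt{6}}{3}\right) + 66570}{420 \left(-5 + 2 \left(-1 + \frac{\sqrt{2} \cdot 2 i \sqrt{6}}{3}\right)\right)} - 63937} = - \frac{58652}{\frac{-10 + 4 \left(-1 + \frac{4 i \sqrt{3}}{3}\right) + 66570}{420 \left(-5 + 2 \left(-1 + \frac{4 i \sqrt{3}}{3}\right)\right)} - 63937} = - \frac{58652}{\frac{-10 - \left(4 - \frac{16 i \sqrt{3}}{3}\right) + 66570}{420 \left(-5 - \left(2 - \frac{8 i \sqrt{3}}{3}\right)\right)} - 63937} = - \frac{58652}{\frac{66556 + \frac{16 i \sqrt{3}}{3}}{420 \left(-7 + \frac{8 i \sqrt{3}}{3}\right)} - 63937} = - \frac{58652}{-63937 + \frac{66556 + \frac{16 i \sqrt{3}}{3}}{420 \left(-7 + \frac{8 i \sqrt{3}}{3}\right)}}$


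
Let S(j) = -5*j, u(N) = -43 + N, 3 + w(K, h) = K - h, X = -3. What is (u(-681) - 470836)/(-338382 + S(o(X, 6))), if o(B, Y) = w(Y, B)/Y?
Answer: 471560/338387 ≈ 1.3936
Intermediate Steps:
w(K, h) = -3 + K - h (w(K, h) = -3 + (K - h) = -3 + K - h)
o(B, Y) = (-3 + Y - B)/Y
(u(-681) - 470836)/(-338382 + S(o(X, 6))) = ((-43 - 681) - 470836)/(-338382 - 5*(-3 + 6 - 1*(-3))/6) = (-724 - 470836)/(-338382 - 5*(-3 + 6 + 3)/6) = -471560/(-338382 - 5*6/6) = -471560/(-338382 - 5*1) = -471560/(-338382 - 5) = -471560/(-338387) = -471560*(-1/338387) = 471560/338387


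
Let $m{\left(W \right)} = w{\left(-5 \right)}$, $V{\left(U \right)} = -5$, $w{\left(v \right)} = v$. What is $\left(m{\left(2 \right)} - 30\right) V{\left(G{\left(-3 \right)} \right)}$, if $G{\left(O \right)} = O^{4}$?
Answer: $175$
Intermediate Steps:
$m{\left(W \right)} = -5$
$\left(m{\left(2 \right)} - 30\right) V{\left(G{\left(-3 \right)} \right)} = \left(-5 - 30\right) \left(-5\right) = \left(-35\right) \left(-5\right) = 175$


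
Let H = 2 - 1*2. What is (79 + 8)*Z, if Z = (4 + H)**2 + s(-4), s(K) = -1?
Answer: 1305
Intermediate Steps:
H = 0 (H = 2 - 2 = 0)
Z = 15 (Z = (4 + 0)**2 - 1 = 4**2 - 1 = 16 - 1 = 15)
(79 + 8)*Z = (79 + 8)*15 = 87*15 = 1305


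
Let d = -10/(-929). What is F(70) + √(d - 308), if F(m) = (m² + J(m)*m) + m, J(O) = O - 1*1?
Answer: 9800 + I*√265807338/929 ≈ 9800.0 + 17.55*I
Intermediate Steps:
J(O) = -1 + O (J(O) = O - 1 = -1 + O)
d = 10/929 (d = -10*(-1/929) = 10/929 ≈ 0.010764)
F(m) = m + m² + m*(-1 + m) (F(m) = (m² + (-1 + m)*m) + m = (m² + m*(-1 + m)) + m = m + m² + m*(-1 + m))
F(70) + √(d - 308) = 2*70² + √(10/929 - 308) = 2*4900 + √(-286122/929) = 9800 + I*√265807338/929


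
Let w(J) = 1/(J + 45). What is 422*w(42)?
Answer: 422/87 ≈ 4.8506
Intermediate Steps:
w(J) = 1/(45 + J)
422*w(42) = 422/(45 + 42) = 422/87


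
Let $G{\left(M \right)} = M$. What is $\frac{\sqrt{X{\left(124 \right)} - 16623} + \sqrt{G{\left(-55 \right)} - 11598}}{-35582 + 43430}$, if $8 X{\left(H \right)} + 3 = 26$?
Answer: $\frac{i \left(\sqrt{265922} + 4 \sqrt{11653}\right)}{31392} \approx 0.030182 i$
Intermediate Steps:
$X{\left(H \right)} = \frac{23}{8}$ ($X{\left(H \right)} = - \frac{3}{8} + \frac{1}{8} \cdot 26 = - \frac{3}{8} + \frac{13}{4} = \frac{23}{8}$)
$\frac{\sqrt{X{\left(124 \right)} - 16623} + \sqrt{G{\left(-55 \right)} - 11598}}{-35582 + 43430} = \frac{\sqrt{\frac{23}{8} - 16623} + \sqrt{-55 - 11598}}{-35582 + 43430} = \frac{\sqrt{- \frac{132961}{8}} + \sqrt{-11653}}{7848} = \left(\frac{i \sqrt{265922}}{4} + i \sqrt{11653}\right) \frac{1}{7848} = \left(i \sqrt{11653} + \frac{i \sqrt{265922}}{4}\right) \frac{1}{7848} = \frac{i \sqrt{11653}}{7848} + \frac{i \sqrt{265922}}{31392}$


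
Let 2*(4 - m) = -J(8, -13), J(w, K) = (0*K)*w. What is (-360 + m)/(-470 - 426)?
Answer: 89/224 ≈ 0.39732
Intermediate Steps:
J(w, K) = 0 (J(w, K) = 0*w = 0)
m = 4 (m = 4 - (-1)*0/2 = 4 - ½*0 = 4 + 0 = 4)
(-360 + m)/(-470 - 426) = (-360 + 4)/(-470 - 426) = -356/(-896) = -356*(-1/896) = 89/224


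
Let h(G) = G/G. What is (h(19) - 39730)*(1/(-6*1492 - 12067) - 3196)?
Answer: 2668864107525/21019 ≈ 1.2697e+8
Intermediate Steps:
h(G) = 1
(h(19) - 39730)*(1/(-6*1492 - 12067) - 3196) = (1 - 39730)*(1/(-6*1492 - 12067) - 3196) = -39729*(1/(-8952 - 12067) - 3196) = -39729*(1/(-21019) - 3196) = -39729*(-1/21019 - 3196) = -39729*(-67176725/21019) = 2668864107525/21019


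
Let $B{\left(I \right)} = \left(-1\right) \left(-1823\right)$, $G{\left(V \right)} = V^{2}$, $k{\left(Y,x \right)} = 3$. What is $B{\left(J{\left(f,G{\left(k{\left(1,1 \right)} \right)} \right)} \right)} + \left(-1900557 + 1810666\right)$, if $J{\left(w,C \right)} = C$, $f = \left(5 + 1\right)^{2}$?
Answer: $-88068$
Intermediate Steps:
$f = 36$ ($f = 6^{2} = 36$)
$B{\left(I \right)} = 1823$
$B{\left(J{\left(f,G{\left(k{\left(1,1 \right)} \right)} \right)} \right)} + \left(-1900557 + 1810666\right) = 1823 + \left(-1900557 + 1810666\right) = 1823 - 89891 = -88068$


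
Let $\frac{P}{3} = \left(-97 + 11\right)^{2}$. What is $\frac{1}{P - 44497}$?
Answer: $- \frac{1}{22309} \approx -4.4825 \cdot 10^{-5}$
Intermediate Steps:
$P = 22188$ ($P = 3 \left(-97 + 11\right)^{2} = 3 \left(-86\right)^{2} = 3 \cdot 7396 = 22188$)
$\frac{1}{P - 44497} = \frac{1}{22188 - 44497} = \frac{1}{-22309} = - \frac{1}{22309}$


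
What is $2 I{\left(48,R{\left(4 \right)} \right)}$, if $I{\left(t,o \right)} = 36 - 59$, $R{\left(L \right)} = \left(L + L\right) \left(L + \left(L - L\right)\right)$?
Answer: $-46$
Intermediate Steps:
$R{\left(L \right)} = 2 L^{2}$ ($R{\left(L \right)} = 2 L \left(L + 0\right) = 2 L L = 2 L^{2}$)
$I{\left(t,o \right)} = -23$
$2 I{\left(48,R{\left(4 \right)} \right)} = 2 \left(-23\right) = -46$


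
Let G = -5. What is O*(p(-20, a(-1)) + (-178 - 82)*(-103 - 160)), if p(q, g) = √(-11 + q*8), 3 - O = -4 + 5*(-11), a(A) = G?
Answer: 4239560 + 186*I*√19 ≈ 4.2396e+6 + 810.75*I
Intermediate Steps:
a(A) = -5
O = 62 (O = 3 - (-4 + 5*(-11)) = 3 - (-4 - 55) = 3 - 1*(-59) = 3 + 59 = 62)
p(q, g) = √(-11 + 8*q)
O*(p(-20, a(-1)) + (-178 - 82)*(-103 - 160)) = 62*(√(-11 + 8*(-20)) + (-178 - 82)*(-103 - 160)) = 62*(√(-11 - 160) - 260*(-263)) = 62*(√(-171) + 68380) = 62*(3*I*√19 + 68380) = 62*(68380 + 3*I*√19) = 4239560 + 186*I*√19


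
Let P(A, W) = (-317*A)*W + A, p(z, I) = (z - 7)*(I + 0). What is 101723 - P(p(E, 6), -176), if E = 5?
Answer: 771239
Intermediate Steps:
p(z, I) = I*(-7 + z) (p(z, I) = (-7 + z)*I = I*(-7 + z))
P(A, W) = A - 317*A*W (P(A, W) = -317*A*W + A = A - 317*A*W)
101723 - P(p(E, 6), -176) = 101723 - 6*(-7 + 5)*(1 - 317*(-176)) = 101723 - 6*(-2)*(1 + 55792) = 101723 - (-12)*55793 = 101723 - 1*(-669516) = 101723 + 669516 = 771239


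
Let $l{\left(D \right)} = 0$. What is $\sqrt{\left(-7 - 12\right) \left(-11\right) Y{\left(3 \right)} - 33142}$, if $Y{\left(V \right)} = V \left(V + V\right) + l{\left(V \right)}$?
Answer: $2 i \sqrt{7345} \approx 171.41 i$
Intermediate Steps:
$Y{\left(V \right)} = 2 V^{2}$ ($Y{\left(V \right)} = V \left(V + V\right) + 0 = V 2 V + 0 = 2 V^{2} + 0 = 2 V^{2}$)
$\sqrt{\left(-7 - 12\right) \left(-11\right) Y{\left(3 \right)} - 33142} = \sqrt{\left(-7 - 12\right) \left(-11\right) 2 \cdot 3^{2} - 33142} = \sqrt{\left(-7 - 12\right) \left(-11\right) 2 \cdot 9 - 33142} = \sqrt{\left(-7 - 12\right) \left(-11\right) 18 - 33142} = \sqrt{\left(-19\right) \left(-11\right) 18 - 33142} = \sqrt{209 \cdot 18 - 33142} = \sqrt{3762 - 33142} = \sqrt{-29380} = 2 i \sqrt{7345}$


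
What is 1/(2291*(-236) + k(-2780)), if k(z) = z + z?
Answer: -1/546236 ≈ -1.8307e-6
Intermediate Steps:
k(z) = 2*z
1/(2291*(-236) + k(-2780)) = 1/(2291*(-236) + 2*(-2780)) = 1/(-540676 - 5560) = 1/(-546236) = -1/546236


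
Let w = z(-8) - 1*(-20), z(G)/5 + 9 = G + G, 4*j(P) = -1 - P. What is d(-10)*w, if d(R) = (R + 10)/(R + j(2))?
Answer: 0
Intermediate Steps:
j(P) = -1/4 - P/4 (j(P) = (-1 - P)/4 = -1/4 - P/4)
z(G) = -45 + 10*G (z(G) = -45 + 5*(G + G) = -45 + 5*(2*G) = -45 + 10*G)
d(R) = (10 + R)/(-3/4 + R) (d(R) = (R + 10)/(R + (-1/4 - 1/4*2)) = (10 + R)/(R + (-1/4 - 1/2)) = (10 + R)/(R - 3/4) = (10 + R)/(-3/4 + R))
w = -105 (w = (-45 + 10*(-8)) - 1*(-20) = (-45 - 80) + 20 = -125 + 20 = -105)
d(-10)*w = (4*(10 - 10)/(-3 + 4*(-10)))*(-105) = (4*0/(-3 - 40))*(-105) = (4*0/(-43))*(-105) = (4*(-1/43)*0)*(-105) = 0*(-105) = 0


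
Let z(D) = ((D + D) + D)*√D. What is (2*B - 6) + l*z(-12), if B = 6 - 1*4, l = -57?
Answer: -2 + 4104*I*√3 ≈ -2.0 + 7108.3*I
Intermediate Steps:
B = 2 (B = 6 - 4 = 2)
z(D) = 3*D^(3/2) (z(D) = (2*D + D)*√D = (3*D)*√D = 3*D^(3/2))
(2*B - 6) + l*z(-12) = (2*2 - 6) - 171*(-12)^(3/2) = (4 - 6) - 171*(-24*I*√3) = -2 - (-4104)*I*√3 = -2 + 4104*I*√3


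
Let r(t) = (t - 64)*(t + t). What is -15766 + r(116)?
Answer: -3702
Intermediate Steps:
r(t) = 2*t*(-64 + t) (r(t) = (-64 + t)*(2*t) = 2*t*(-64 + t))
-15766 + r(116) = -15766 + 2*116*(-64 + 116) = -15766 + 2*116*52 = -15766 + 12064 = -3702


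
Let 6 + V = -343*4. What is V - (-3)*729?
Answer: 809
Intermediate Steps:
V = -1378 (V = -6 - 343*4 = -6 - 1372 = -1378)
V - (-3)*729 = -1378 - (-3)*729 = -1378 - 1*(-2187) = -1378 + 2187 = 809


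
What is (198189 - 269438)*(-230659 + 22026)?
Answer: 14864892617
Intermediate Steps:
(198189 - 269438)*(-230659 + 22026) = -71249*(-208633) = 14864892617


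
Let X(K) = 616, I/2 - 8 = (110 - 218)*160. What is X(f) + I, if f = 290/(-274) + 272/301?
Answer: -33928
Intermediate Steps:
I = -34544 (I = 16 + 2*((110 - 218)*160) = 16 + 2*(-108*160) = 16 + 2*(-17280) = 16 - 34560 = -34544)
f = -6381/41237 (f = 290*(-1/274) + 272*(1/301) = -145/137 + 272/301 = -6381/41237 ≈ -0.15474)
X(f) + I = 616 - 34544 = -33928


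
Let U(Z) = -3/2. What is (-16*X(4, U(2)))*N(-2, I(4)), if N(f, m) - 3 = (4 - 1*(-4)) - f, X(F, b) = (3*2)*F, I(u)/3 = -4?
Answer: -4992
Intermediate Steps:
I(u) = -12 (I(u) = 3*(-4) = -12)
U(Z) = -3/2 (U(Z) = -3*1/2 = -3/2)
X(F, b) = 6*F
N(f, m) = 11 - f (N(f, m) = 3 + ((4 - 1*(-4)) - f) = 3 + ((4 + 4) - f) = 3 + (8 - f) = 11 - f)
(-16*X(4, U(2)))*N(-2, I(4)) = (-96*4)*(11 - 1*(-2)) = (-16*24)*(11 + 2) = -384*13 = -4992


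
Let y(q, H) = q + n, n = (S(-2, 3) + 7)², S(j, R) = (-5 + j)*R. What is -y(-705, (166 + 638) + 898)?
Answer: 509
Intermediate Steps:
S(j, R) = R*(-5 + j)
n = 196 (n = (3*(-5 - 2) + 7)² = (3*(-7) + 7)² = (-21 + 7)² = (-14)² = 196)
y(q, H) = 196 + q (y(q, H) = q + 196 = 196 + q)
-y(-705, (166 + 638) + 898) = -(196 - 705) = -1*(-509) = 509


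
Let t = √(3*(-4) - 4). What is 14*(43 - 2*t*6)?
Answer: 602 - 672*I ≈ 602.0 - 672.0*I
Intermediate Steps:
t = 4*I (t = √(-12 - 4) = √(-16) = 4*I ≈ 4.0*I)
14*(43 - 2*t*6) = 14*(43 - 8*I*6) = 14*(43 - 48*I) = 602 - 672*I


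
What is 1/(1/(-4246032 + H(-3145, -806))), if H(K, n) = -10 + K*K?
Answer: 5644983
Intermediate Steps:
H(K, n) = -10 + K²
1/(1/(-4246032 + H(-3145, -806))) = 1/(1/(-4246032 + (-10 + (-3145)²))) = 1/(1/(-4246032 + (-10 + 9891025))) = 1/(1/(-4246032 + 9891015)) = 1/(1/5644983) = 5644983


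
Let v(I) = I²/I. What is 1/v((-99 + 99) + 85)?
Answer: 1/85 ≈ 0.011765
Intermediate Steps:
v(I) = I
1/v((-99 + 99) + 85) = 1/((-99 + 99) + 85) = 1/(0 + 85) = 1/85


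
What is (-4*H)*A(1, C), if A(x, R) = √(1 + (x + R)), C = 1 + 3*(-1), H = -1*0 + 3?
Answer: 0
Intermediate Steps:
H = 3 (H = 0 + 3 = 3)
C = -2 (C = 1 - 3 = -2)
A(x, R) = √(1 + R + x) (A(x, R) = √(1 + (R + x)) = √(1 + R + x))
(-4*H)*A(1, C) = (-4*3)*√(1 - 2 + 1) = -12*√0 = -12*0 = 0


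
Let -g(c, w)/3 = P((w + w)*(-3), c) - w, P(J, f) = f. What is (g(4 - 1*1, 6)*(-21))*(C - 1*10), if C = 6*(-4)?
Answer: 6426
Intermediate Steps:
C = -24
g(c, w) = -3*c + 3*w (g(c, w) = -3*(c - w) = -3*c + 3*w)
(g(4 - 1*1, 6)*(-21))*(C - 1*10) = ((-3*(4 - 1*1) + 3*6)*(-21))*(-24 - 1*10) = ((-3*(4 - 1) + 18)*(-21))*(-24 - 10) = ((-3*3 + 18)*(-21))*(-34) = ((-9 + 18)*(-21))*(-34) = (9*(-21))*(-34) = -189*(-34) = 6426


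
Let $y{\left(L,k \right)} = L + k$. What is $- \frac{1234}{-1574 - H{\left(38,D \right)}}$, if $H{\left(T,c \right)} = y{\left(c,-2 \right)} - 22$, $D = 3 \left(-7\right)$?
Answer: $\frac{1234}{1529} \approx 0.80706$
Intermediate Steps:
$D = -21$
$H{\left(T,c \right)} = -24 + c$ ($H{\left(T,c \right)} = \left(c - 2\right) - 22 = \left(-2 + c\right) - 22 = -24 + c$)
$- \frac{1234}{-1574 - H{\left(38,D \right)}} = - \frac{1234}{-1574 - \left(-24 - 21\right)} = - \frac{1234}{-1574 - -45} = - \frac{1234}{-1574 + 45} = - \frac{1234}{-1529} = \left(-1234\right) \left(- \frac{1}{1529}\right) = \frac{1234}{1529}$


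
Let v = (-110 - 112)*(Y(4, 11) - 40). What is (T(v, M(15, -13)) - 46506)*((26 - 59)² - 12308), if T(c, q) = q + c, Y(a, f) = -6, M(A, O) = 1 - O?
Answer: 407025320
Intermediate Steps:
v = 10212 (v = (-110 - 112)*(-6 - 40) = -222*(-46) = 10212)
T(c, q) = c + q
(T(v, M(15, -13)) - 46506)*((26 - 59)² - 12308) = ((10212 + (1 - 1*(-13))) - 46506)*((26 - 59)² - 12308) = ((10212 + (1 + 13)) - 46506)*((-33)² - 12308) = ((10212 + 14) - 46506)*(1089 - 12308) = (10226 - 46506)*(-11219) = -36280*(-11219) = 407025320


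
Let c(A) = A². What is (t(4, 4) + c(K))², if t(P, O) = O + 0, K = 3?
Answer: 169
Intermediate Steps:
t(P, O) = O
(t(4, 4) + c(K))² = (4 + 3²)² = (4 + 9)² = 13² = 169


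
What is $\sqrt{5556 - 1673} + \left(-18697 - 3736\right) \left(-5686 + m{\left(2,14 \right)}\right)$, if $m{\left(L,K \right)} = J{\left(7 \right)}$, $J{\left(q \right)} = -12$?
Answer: $127823234 + \sqrt{3883} \approx 1.2782 \cdot 10^{8}$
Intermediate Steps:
$m{\left(L,K \right)} = -12$
$\sqrt{5556 - 1673} + \left(-18697 - 3736\right) \left(-5686 + m{\left(2,14 \right)}\right) = \sqrt{5556 - 1673} + \left(-18697 - 3736\right) \left(-5686 - 12\right) = \sqrt{3883} - -127823234 = \sqrt{3883} + 127823234 = 127823234 + \sqrt{3883}$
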